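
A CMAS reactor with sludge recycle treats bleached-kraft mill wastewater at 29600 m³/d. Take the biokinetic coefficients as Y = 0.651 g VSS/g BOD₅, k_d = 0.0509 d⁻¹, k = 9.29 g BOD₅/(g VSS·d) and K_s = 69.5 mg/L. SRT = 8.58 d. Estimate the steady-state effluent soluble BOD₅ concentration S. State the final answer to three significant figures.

From the Monod/SRT balance for a CMAS, S = K_s·(1+k_d θ_c)/[θ_c·(Y k − k_d) − 1] = 69.5 × (1 + 0.0509 × 8.58) / [8.58 × (0.651 × 9.29 − 0.0509) − 1] = 99.85 / 50.45 = 1.979 mg/L.

S ≈ 1.98 mg/L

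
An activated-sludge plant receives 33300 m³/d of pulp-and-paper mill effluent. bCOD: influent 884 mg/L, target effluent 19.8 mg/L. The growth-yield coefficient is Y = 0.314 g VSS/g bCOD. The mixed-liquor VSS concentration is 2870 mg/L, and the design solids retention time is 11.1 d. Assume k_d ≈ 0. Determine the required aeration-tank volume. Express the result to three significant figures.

V ≈ 34900 m³

V·X = Y·Q·ΔS·θ_c gives V = 0.314 × 33300 × (884 − 19.8) × 11.1 / 2870 = 34949 m³.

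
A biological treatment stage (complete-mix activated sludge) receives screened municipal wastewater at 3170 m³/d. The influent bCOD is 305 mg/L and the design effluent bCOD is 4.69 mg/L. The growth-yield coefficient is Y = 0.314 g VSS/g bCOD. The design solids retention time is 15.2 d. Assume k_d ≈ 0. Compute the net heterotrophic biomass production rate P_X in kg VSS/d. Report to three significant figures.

P_X ≈ 299 kg VSS/d

No decay correction is needed, so Y_obs = Y = 0.314.
Q·(S₀ − S) = 3170 × (305 − 4.69) × 10⁻³ = 952.0 kg/d removed.
Net biomass production P_X = Y_obs × Q·(S₀ − S) = 0.3140 × 952.0 = 298.9 kg VSS/d.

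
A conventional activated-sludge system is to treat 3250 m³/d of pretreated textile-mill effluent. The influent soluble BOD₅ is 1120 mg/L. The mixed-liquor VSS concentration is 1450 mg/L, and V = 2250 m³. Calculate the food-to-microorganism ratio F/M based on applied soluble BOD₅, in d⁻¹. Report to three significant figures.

F/M ≈ 1.12 d⁻¹

F/M = applied load / biomass = Q·S₀/(V·X) = 3250 × 1120 / (2250 × 1450) = 1.116 d⁻¹.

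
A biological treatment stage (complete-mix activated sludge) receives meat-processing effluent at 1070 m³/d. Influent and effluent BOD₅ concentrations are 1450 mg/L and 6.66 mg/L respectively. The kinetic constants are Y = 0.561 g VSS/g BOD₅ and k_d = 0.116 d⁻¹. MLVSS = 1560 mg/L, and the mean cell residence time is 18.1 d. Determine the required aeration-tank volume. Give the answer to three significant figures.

Steady-state biomass mass balance: V·X·(1 + k_d·θ_c) = Y·Q·(S₀ − S)·θ_c, so V = 0.561 × 1070 × (1450 − 6.66) × 18.1 / [1560 × (1 + 0.116 × 18.1)] = 1.57×10^7 / 4835 = 3243 m³.

V ≈ 3240 m³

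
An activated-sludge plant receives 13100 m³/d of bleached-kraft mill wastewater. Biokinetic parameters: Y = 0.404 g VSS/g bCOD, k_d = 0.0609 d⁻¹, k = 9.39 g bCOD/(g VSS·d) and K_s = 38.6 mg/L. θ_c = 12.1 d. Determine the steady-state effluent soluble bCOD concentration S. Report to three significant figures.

S ≈ 1.52 mg/L

From the Monod/SRT balance for a CMAS, S = K_s·(1+k_d θ_c)/[θ_c·(Y k − k_d) − 1] = 38.6 × (1 + 0.0609 × 12.1) / [12.1 × (0.404 × 9.39 − 0.0609) − 1] = 67.04 / 44.17 = 1.518 mg/L.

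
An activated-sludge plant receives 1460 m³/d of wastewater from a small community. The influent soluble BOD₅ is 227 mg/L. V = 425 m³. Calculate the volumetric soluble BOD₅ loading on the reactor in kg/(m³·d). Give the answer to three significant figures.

L_v ≈ 0.780 kg soluble BOD₅/(m³·d)

L_v = Q S₀ / V = 1460 × 227 × 10⁻³ / 425.0 = 0.7798 kg/(m³·d).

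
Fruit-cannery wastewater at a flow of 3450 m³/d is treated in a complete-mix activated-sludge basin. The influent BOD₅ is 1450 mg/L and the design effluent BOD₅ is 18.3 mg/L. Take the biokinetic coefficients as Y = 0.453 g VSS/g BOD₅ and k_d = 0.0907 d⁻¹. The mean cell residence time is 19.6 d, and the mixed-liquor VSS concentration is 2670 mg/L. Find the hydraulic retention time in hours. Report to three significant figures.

τ ≈ 41.1 h

Steady-state biomass mass balance: V·X·(1 + k_d·θ_c) = Y·Q·(S₀ − S)·θ_c, so V = 0.453 × 3450 × (1450 − 18.3) × 19.6 / [2670 × (1 + 0.0907 × 19.6)] = 4.39×10^7 / 7417 = 5913 m³.
HRT = V/Q = 5913 m³ / 3450 m³·d⁻¹ = 1.714 d × 24 = 41.14 h.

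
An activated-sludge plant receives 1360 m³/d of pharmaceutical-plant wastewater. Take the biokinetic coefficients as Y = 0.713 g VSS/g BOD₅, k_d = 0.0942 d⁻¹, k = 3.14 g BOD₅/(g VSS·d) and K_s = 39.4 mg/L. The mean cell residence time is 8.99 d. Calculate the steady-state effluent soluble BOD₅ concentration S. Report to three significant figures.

S ≈ 3.98 mg/L

Effluent substrate depends only on kinetics and SRT: S = K_s(1 + k_d θ_c) / [θ_c(Yk − k_d) − 1] = 39.4 × (1 + 0.0942 × 8.99) / [8.99 × (0.713 × 3.14 − 0.0942) − 1] = 72.77 / 18.28 = 3.981 mg/L.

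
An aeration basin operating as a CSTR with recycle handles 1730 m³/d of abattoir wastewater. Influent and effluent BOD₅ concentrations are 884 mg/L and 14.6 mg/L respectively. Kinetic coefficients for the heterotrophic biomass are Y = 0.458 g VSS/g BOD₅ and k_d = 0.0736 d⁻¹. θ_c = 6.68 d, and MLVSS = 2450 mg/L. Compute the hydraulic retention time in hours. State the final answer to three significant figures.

Rearranging the biomass balance for a CMAS with decay, V = Y·Q·ΔS·θ_c / [X·(1+k_d θ_c)] = 0.458 × 1730 × (884 − 14.6) × 6.68 / [2450 × (1 + 0.0736 × 6.68)] = 4.6×10^6 / 3655 = 1259 m³.
Hydraulic retention time τ = V/Q = 1259 / 1730 = 0.7278 d = 17.47 h.

τ ≈ 17.5 h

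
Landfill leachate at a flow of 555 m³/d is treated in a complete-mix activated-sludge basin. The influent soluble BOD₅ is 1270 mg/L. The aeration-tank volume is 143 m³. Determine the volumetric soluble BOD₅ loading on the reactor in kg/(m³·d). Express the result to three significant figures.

Applied soluble BOD₅ load per unit volume = Q·S₀/V = (555 × 1270/1000)/143.0 = 4.929 kg soluble BOD₅·m⁻³·d⁻¹.

L_v ≈ 4.93 kg soluble BOD₅/(m³·d)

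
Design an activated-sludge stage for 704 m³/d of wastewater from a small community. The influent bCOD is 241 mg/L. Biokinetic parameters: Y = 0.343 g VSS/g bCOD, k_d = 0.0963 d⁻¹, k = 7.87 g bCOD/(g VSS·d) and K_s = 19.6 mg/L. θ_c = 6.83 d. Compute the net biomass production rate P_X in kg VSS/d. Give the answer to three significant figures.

P_X ≈ 34.8 kg VSS/d

For a completely mixed reactor with recycle the Lawrence–McCarty relation gives S = K_s·(1 + k_d·θ_c) / [θ_c·(Y·k − k_d) − 1] = 19.6 × (1 + 0.0963 × 6.83) / [6.83 × (0.343 × 7.87 − 0.0963) − 1] = 32.49 / 16.78 = 1.936 mg/L.
The observed yield is Y_obs = Y/(1 + k_d·θ_c) = 0.343 / (1 + 0.0963 × 6.83) = 0.343 / 1.658 = 0.2069 g VSS per g bCOD removed.
ΔS = 241 − 1.94 = 239.1 mg/L, so the substrate removal rate is 704 × 239.1/1000 = 168.3 kg bCOD/d.
Biomass produced: P_X = Y_obs·Q·ΔS = 0.2069 × 168.3 ≈ 34.82 kg VSS/d.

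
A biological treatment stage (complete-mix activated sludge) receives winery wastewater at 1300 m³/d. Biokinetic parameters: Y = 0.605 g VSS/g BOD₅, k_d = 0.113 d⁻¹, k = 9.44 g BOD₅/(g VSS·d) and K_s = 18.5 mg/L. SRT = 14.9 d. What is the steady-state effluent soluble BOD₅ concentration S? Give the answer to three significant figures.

S ≈ 0.602 mg/L

For a completely mixed reactor with recycle the Lawrence–McCarty relation gives S = K_s·(1 + k_d·θ_c) / [θ_c·(Y·k − k_d) − 1] = 18.5 × (1 + 0.113 × 14.9) / [14.9 × (0.605 × 9.44 − 0.113) − 1] = 49.65 / 82.41 = 0.6024 mg/L.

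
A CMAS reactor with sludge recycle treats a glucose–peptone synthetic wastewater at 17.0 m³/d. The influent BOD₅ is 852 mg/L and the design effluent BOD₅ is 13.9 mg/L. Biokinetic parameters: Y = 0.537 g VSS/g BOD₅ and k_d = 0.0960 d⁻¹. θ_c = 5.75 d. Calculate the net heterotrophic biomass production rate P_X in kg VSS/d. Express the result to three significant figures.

P_X ≈ 4.93 kg VSS/d

Observed yield with endogenous decay: Y_obs = Y / (1 + k_d·θ_c) = 0.537 / (1 + 0.0960 × 5.75) = 0.537 / 1.552 = 0.3460 g VSS/g BOD₅.
ΔS = 852 − 13.9 = 838.1 mg/L, so the substrate removal rate is 17.0 × 838.1/1000 = 14.25 kg BOD₅/d.
So the net sludge growth is P_X = 0.3460 × 14.25 = 4.930 kg VSS/d.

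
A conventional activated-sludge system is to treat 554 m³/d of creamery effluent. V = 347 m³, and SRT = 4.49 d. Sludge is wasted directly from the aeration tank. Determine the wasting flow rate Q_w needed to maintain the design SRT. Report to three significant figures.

For wasting at MLVSS concentration, Q_w = V/θ_c = 347.0/4.49 = 77.28 m³/d.

Q_w ≈ 77.3 m³/d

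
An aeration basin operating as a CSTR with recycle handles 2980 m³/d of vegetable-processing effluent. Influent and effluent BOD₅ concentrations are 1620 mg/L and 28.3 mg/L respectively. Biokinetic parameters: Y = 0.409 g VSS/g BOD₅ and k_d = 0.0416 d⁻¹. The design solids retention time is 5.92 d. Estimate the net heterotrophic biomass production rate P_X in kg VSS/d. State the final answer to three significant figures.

P_X ≈ 1560 kg VSS/d

The observed yield is Y_obs = Y/(1 + k_d·θ_c) = 0.409 / (1 + 0.0416 × 5.92) = 0.409 / 1.246 = 0.3282 g VSS per g BOD₅ removed.
Q·(S₀ − S) = 2980 × (1620 − 28.3) × 10⁻³ = 4743 kg/d removed.
So the net sludge growth is P_X = 0.3282 × 4743 = 1557 kg VSS/d.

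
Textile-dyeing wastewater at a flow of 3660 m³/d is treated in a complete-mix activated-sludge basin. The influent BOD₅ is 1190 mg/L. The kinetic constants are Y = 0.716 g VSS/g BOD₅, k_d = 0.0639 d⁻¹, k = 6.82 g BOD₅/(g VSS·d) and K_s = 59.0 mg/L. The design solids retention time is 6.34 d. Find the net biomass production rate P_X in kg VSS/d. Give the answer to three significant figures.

Effluent substrate depends only on kinetics and SRT: S = K_s(1 + k_d θ_c) / [θ_c(Yk − k_d) − 1] = 59.0 × (1 + 0.0639 × 6.34) / [6.34 × (0.716 × 6.82 − 0.0639) − 1] = 82.90 / 29.55 = 2.805 mg/L.
Observed yield with endogenous decay: Y_obs = Y / (1 + k_d·θ_c) = 0.716 / (1 + 0.0639 × 6.34) = 0.716 / 1.405 = 0.5096 g VSS/g BOD₅.
Mass of BOD₅ removed per day: Q(S₀ − S) = 3660 × 1187 g/m³ = 4345 kg/d.
Biomass produced: P_X = Y_obs·Q·ΔS = 0.5096 × 4345 ≈ 2214 kg VSS/d.

P_X ≈ 2210 kg VSS/d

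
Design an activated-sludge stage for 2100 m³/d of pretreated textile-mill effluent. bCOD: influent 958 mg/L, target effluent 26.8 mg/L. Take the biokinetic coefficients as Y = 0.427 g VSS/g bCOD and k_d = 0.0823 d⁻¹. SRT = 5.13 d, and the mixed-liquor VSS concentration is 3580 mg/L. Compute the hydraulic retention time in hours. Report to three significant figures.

τ ≈ 9.62 h

From the SRT design equation V = Y Q (S₀−S) θ_c / [X (1 + k_d θ_c)] = 0.427 × 2100 × (958 − 26.8) × 5.13 / [3580 × (1 + 0.0823 × 5.13)] = 4.28×10^6 / 5091 = 841.3 m³.
Hydraulic retention time τ = V/Q = 841.3 / 2100 = 0.4006 d = 9.615 h.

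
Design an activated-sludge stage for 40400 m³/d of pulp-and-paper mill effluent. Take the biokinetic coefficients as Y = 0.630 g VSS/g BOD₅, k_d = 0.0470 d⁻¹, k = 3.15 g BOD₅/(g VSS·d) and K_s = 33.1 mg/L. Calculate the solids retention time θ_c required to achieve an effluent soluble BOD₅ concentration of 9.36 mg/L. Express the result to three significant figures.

Specific growth rate at S = 9.36 mg/L: μ = YkS/(K_s+S) = 0.630·3.15·9.36/(33.1+9.36) = 0.4375 d⁻¹.
θ_c = 1/(μ − k_d) = 1/(0.4375 − 0.0470) = 1/0.3905 = 2.561 d.

θ_c ≈ 2.56 d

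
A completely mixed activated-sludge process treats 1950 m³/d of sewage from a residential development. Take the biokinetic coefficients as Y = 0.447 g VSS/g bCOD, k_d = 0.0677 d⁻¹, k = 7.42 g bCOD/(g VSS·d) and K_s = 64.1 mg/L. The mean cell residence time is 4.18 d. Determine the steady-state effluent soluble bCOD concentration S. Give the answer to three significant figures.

For a completely mixed reactor with recycle the Lawrence–McCarty relation gives S = K_s·(1 + k_d·θ_c) / [θ_c·(Y·k − k_d) − 1] = 64.1 × (1 + 0.0677 × 4.18) / [4.18 × (0.447 × 7.42 − 0.0677) − 1] = 82.24 / 12.58 = 6.537 mg/L.

S ≈ 6.54 mg/L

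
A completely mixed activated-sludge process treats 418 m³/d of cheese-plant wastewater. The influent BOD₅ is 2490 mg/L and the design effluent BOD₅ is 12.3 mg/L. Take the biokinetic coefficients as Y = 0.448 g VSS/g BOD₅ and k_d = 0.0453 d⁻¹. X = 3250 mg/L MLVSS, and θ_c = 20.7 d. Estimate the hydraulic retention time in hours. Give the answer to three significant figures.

From the SRT design equation V = Y Q (S₀−S) θ_c / [X (1 + k_d θ_c)] = 0.448 × 418 × (2490 − 12.3) × 20.7 / [3250 × (1 + 0.0453 × 20.7)] = 9.6×10^6 / 6298 = 1525 m³.
Hydraulic retention time τ = V/Q = 1525 / 418 = 3.649 d = 87.57 h.

τ ≈ 87.6 h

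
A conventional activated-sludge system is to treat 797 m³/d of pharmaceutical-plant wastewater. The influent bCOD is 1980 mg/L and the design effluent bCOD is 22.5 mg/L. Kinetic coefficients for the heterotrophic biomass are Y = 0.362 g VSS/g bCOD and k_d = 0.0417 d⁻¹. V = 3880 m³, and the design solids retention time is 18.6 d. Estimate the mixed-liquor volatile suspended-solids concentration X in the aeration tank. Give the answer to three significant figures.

X ≈ 1520 mg/L

X = Y·Q·ΔS·θ_c / [V·(1 + k_d θ_c)] = 0.362 × 797 × (1980 − 22.5) × 18.6 / [3880 × (1 + 0.0417 × 18.6)] = 1525 mg/L.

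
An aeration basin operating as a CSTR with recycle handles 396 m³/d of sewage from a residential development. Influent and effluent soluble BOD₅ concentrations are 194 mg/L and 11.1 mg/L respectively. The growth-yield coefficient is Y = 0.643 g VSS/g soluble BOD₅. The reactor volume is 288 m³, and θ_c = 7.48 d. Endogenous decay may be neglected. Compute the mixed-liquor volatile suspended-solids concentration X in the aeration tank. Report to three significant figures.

From V·X = Y·Q·(S₀ − S)·θ_c (decay neglected): X = 0.643 × 396 × (194 − 11.1) × 7.48 / 288 = 1210 mg/L.

X ≈ 1210 mg/L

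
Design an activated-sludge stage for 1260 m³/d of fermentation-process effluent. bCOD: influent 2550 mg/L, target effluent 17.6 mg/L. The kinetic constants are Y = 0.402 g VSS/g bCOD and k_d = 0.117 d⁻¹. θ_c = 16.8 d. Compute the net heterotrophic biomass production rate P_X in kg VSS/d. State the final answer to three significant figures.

The observed yield is Y_obs = Y/(1 + k_d·θ_c) = 0.402 / (1 + 0.117 × 16.8) = 0.402 / 2.966 = 0.1356 g VSS per g bCOD removed.
ΔS = 2550 − 17.6 = 2532 mg/L, so the substrate removal rate is 1260 × 2532/1000 = 3191 kg bCOD/d.
P_X = Y_obs · Q(S₀ − S) = 0.1356 × 3191 = 432.5 kg VSS/d.

P_X ≈ 433 kg VSS/d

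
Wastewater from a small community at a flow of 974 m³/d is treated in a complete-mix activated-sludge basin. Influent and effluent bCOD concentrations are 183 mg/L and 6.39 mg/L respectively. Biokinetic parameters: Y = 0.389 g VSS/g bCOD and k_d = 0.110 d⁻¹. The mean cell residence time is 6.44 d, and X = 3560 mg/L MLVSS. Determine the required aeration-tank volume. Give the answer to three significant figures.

Rearranging the biomass balance for a CMAS with decay, V = Y·Q·ΔS·θ_c / [X·(1+k_d θ_c)] = 0.389 × 974 × (183 − 6.39) × 6.44 / [3560 × (1 + 0.110 × 6.44)] = 4.31×10^5 / 6082 = 70.85 m³.

V ≈ 70.9 m³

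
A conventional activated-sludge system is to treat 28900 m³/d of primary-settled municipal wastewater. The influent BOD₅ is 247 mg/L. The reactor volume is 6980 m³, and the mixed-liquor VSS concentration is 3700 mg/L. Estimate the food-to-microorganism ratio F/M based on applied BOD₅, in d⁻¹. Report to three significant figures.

F/M = Q·S₀ / (V·X) = 28900 × 247 / (6980 × 3700) = 0.2764 g BOD₅·(g VSS·d)⁻¹.

F/M ≈ 0.276 d⁻¹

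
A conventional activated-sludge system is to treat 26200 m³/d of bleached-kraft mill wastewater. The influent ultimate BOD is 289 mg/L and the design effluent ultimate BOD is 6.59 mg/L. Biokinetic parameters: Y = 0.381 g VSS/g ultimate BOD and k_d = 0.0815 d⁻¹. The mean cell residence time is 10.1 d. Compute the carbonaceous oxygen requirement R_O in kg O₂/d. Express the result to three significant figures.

The observed yield is Y_obs = Y/(1 + k_d·θ_c) = 0.381 / (1 + 0.0815 × 10.1) = 0.381 / 1.823 = 0.2090 g VSS per g ultimate BOD removed.
Substrate removed = Q·(S₀ − S) = 26200 m³/d × (289 − 6.59) g/m³ = 7.4×10^6 g/d = 7399 kg/d.
Net sludge production P_X = 0.2090 × 7399 = 1546 kg VSS/d.
R_O = Q·ΔS − 1.42 P_X = 7399 − 2196 = 5203 kg O₂/d.

R_O ≈ 5200 kg O₂/d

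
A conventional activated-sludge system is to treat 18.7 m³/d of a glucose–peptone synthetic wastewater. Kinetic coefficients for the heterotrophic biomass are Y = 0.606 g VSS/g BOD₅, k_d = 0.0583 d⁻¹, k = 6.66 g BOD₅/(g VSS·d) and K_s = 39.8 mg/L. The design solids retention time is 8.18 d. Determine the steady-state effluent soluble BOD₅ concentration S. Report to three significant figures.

S ≈ 1.86 mg/L

Effluent substrate depends only on kinetics and SRT: S = K_s(1 + k_d θ_c) / [θ_c(Yk − k_d) − 1] = 39.8 × (1 + 0.0583 × 8.18) / [8.18 × (0.606 × 6.66 − 0.0583) − 1] = 58.78 / 31.54 = 1.864 mg/L.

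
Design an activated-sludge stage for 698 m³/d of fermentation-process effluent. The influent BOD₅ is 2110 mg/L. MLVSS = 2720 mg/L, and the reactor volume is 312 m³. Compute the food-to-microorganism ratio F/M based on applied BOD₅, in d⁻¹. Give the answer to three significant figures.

F/M = Q·S₀ / (V·X) = 698 × 2110 / (312.0 × 2720) = 1.735 g BOD₅·(g VSS·d)⁻¹.

F/M ≈ 1.74 d⁻¹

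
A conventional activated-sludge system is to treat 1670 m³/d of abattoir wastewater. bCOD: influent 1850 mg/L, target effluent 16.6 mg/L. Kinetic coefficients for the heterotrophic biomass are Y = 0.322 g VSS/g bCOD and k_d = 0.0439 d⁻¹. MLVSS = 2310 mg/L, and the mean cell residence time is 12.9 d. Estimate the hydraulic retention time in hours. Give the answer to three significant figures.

τ ≈ 50.5 h

Steady-state biomass mass balance: V·X·(1 + k_d·θ_c) = Y·Q·(S₀ − S)·θ_c, so V = 0.322 × 1670 × (1850 − 16.6) × 12.9 / [2310 × (1 + 0.0439 × 12.9)] = 1.27×10^7 / 3618 = 3515 m³.
HRT = V/Q = 3515 m³ / 1670 m³·d⁻¹ = 2.105 d × 24 = 50.52 h.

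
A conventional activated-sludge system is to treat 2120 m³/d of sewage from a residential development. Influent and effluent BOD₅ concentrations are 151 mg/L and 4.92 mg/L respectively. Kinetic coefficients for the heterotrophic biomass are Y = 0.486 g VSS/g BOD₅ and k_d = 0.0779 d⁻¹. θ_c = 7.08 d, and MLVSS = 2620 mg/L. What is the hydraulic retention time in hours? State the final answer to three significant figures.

τ ≈ 2.97 h

From the SRT design equation V = Y Q (S₀−S) θ_c / [X (1 + k_d θ_c)] = 0.486 × 2120 × (151 − 4.92) × 7.08 / [2620 × (1 + 0.0779 × 7.08)] = 1.07×10^6 / 4065 = 262.1 m³.
HRT = V/Q = 262.1 m³ / 2120 m³·d⁻¹ = 0.1237 d × 24 = 2.968 h.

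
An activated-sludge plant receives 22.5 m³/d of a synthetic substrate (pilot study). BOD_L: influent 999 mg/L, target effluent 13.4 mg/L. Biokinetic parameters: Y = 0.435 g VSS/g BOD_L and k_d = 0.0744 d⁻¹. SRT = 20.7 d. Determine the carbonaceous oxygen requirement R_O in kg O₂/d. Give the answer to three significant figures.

R_O ≈ 16.8 kg O₂/d

Observed yield with endogenous decay: Y_obs = Y / (1 + k_d·θ_c) = 0.435 / (1 + 0.0744 × 20.7) = 0.435 / 2.540 = 0.1713 g VSS/g BOD_L.
Mass of BOD_L removed per day: Q(S₀ − S) = 22.5 × 985.6 g/m³ = 22.18 kg/d.
P_X = Y_obs·Q·(S₀ − S) = 0.1713 × 22.18 = 3.798 kg VSS/d.
Carbonaceous O₂ demand = substrate oxidised − cell-mass equivalent = 22.18 − 1.42 × 3.798 = 16.78 kg O₂/d.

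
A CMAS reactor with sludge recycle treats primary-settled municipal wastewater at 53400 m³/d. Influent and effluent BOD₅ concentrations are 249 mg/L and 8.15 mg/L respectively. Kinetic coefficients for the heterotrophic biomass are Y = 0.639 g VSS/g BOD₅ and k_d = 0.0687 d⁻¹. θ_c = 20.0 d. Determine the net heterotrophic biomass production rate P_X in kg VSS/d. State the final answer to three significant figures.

Observed yield with endogenous decay: Y_obs = Y / (1 + k_d·θ_c) = 0.639 / (1 + 0.0687 × 20.0) = 0.639 / 2.374 = 0.2692 g VSS/g BOD₅.
Substrate removed = Q·(S₀ − S) = 53400 m³/d × (249 − 8.15) g/m³ = 1.29×10^7 g/d = 12861 kg/d.
So the net sludge growth is P_X = 0.2692 × 12861 = 3462 kg VSS/d.

P_X ≈ 3460 kg VSS/d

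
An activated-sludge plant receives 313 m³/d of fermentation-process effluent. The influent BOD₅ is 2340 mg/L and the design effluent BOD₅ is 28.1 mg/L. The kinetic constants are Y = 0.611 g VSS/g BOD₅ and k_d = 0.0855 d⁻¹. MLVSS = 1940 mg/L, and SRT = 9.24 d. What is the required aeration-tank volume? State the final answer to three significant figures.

V ≈ 1180 m³

From the SRT design equation V = Y Q (S₀−S) θ_c / [X (1 + k_d θ_c)] = 0.611 × 313 × (2340 − 28.1) × 9.24 / [1940 × (1 + 0.0855 × 9.24)] = 4.09×10^6 / 3473 = 1176 m³.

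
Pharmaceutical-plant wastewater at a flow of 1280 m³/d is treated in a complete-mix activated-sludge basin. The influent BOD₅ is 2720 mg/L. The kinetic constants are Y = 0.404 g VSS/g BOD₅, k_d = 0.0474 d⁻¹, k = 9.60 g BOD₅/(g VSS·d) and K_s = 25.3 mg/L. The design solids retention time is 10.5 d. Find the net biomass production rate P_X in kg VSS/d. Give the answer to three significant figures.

P_X ≈ 939 kg VSS/d

For a completely mixed reactor with recycle the Lawrence–McCarty relation gives S = K_s·(1 + k_d·θ_c) / [θ_c·(Y·k − k_d) − 1] = 25.3 × (1 + 0.0474 × 10.5) / [10.5 × (0.404 × 9.60 − 0.0474) − 1] = 37.89 / 39.23 = 0.9660 mg/L.
Correct the yield for decay: Y_obs = Y/(1 + k_d θ_c) = 0.404 / (1 + 0.0474 × 10.5) = 0.404 / 1.498 = 0.2697.
ΔS = 2720 − 0.966 = 2719 mg/L, so the substrate removal rate is 1280 × 2719/1000 = 3480 kg BOD₅/d.
So the net sludge growth is P_X = 0.2697 × 3480 = 938.8 kg VSS/d.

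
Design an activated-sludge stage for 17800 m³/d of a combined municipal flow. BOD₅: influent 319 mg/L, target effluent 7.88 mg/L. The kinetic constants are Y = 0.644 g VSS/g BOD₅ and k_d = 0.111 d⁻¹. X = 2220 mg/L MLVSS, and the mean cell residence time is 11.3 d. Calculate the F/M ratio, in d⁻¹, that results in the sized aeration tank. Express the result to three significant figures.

Steady-state biomass mass balance: V·X·(1 + k_d·θ_c) = Y·Q·(S₀ − S)·θ_c, so V = 0.644 × 17800 × (319 − 7.88) × 11.3 / [2220 × (1 + 0.111 × 11.3)] = 4.03×10^7 / 5005 = 8053 m³.
F/M = applied load / biomass = Q·S₀/(V·X) = 17800 × 319 / (8053 × 2220) = 0.3176 d⁻¹.

F/M ≈ 0.318 d⁻¹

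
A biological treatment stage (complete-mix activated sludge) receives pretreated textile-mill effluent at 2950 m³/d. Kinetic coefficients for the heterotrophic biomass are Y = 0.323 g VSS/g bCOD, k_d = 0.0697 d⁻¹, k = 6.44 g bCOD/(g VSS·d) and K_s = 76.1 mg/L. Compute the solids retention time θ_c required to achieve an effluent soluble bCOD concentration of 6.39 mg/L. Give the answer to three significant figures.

θ_c ≈ 10.9 d

Specific growth rate at S = 6.39 mg/L: μ = YkS/(K_s+S) = 0.323·6.44·6.39/(76.1+6.39) = 0.1611 d⁻¹.
Then 1/θ_c = μ − k_d = 0.1611 − 0.0697 = 0.09143 d⁻¹, giving θ_c = 10.94 d.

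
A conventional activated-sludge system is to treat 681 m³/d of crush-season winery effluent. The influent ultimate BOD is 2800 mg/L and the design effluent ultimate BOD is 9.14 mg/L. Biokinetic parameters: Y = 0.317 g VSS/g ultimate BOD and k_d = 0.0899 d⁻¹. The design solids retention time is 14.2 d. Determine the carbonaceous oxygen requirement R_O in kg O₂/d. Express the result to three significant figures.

Y_obs = Y / (1 + k_d θ_c) = 0.317 / (1 + 0.0899 × 14.2) = 0.317 / 2.277 = 0.1392.
Q·(S₀ − S) = 681 × (2800 − 9.14) × 10⁻³ = 1901 kg/d removed.
P_X = Y_obs·Q·(S₀ − S) = 0.1392 × 1901 = 264.6 kg VSS/d.
Carbonaceous O₂ demand = substrate oxidised − cell-mass equivalent = 1901 − 1.42 × 264.6 = 1525 kg O₂/d.

R_O ≈ 1520 kg O₂/d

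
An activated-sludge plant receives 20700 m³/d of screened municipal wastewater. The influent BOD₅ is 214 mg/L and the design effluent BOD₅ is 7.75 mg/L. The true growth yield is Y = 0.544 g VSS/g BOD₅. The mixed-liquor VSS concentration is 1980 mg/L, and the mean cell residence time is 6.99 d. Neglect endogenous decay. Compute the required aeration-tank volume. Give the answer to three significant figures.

V ≈ 8200 m³

Biomass mass balance (decay neglected): V·X = Y·Q·(S₀ − S)·θ_c, so V = 0.544 × 20700 × (214 − 7.75) × 6.99 / 1980 = 8199 m³.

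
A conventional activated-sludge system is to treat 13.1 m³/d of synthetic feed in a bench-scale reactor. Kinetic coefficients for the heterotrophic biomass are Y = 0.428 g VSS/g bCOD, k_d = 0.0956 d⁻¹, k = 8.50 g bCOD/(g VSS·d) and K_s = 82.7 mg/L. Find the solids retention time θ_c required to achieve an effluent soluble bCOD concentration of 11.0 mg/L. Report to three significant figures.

At the target effluent, Y k S/(K_s+S) = 0.428×8.50×11.0/93.70 = 0.4271 d⁻¹.
Then 1/θ_c = μ − k_d = 0.4271 − 0.0956 = 0.3315 d⁻¹, giving θ_c = 3.017 d.

θ_c ≈ 3.02 d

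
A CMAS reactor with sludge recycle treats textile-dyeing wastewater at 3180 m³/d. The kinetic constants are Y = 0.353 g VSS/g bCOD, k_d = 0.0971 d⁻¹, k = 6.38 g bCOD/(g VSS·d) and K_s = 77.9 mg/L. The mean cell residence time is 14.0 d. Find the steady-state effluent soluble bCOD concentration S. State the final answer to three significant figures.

S ≈ 6.30 mg/L

Effluent substrate depends only on kinetics and SRT: S = K_s(1 + k_d θ_c) / [θ_c(Yk − k_d) − 1] = 77.9 × (1 + 0.0971 × 14.0) / [14.0 × (0.353 × 6.38 − 0.0971) − 1] = 183.8 / 29.17 = 6.301 mg/L.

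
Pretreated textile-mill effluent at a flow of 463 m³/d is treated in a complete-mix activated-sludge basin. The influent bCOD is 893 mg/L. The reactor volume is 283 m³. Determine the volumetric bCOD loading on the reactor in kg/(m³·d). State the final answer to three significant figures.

Volumetric loading L_v = Q·S₀ / V = 463 × 893 g/m³ / 283.0 m³ = 1461 g/(m³·d) = 1.461 kg bCOD/(m³·d).

L_v ≈ 1.46 kg bCOD/(m³·d)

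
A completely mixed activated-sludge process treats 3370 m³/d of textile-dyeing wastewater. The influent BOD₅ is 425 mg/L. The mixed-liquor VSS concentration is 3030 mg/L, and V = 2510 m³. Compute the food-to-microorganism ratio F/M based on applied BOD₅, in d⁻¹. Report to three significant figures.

F/M = applied load / biomass = Q·S₀/(V·X) = 3370 × 425 / (2510 × 3030) = 0.1883 d⁻¹.

F/M ≈ 0.188 d⁻¹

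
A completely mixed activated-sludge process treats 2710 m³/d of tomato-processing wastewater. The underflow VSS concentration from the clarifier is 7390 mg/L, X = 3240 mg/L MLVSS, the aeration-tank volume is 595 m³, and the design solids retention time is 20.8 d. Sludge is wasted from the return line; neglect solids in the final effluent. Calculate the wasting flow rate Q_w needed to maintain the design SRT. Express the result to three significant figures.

Q_w ≈ 12.5 m³/d

Wasting from the return line (neglecting effluent solids): Q_w = V·X / (θ_c·X_r) = 595.0 × 3240 / (20.8 × 7390) = 12.54 m³/d.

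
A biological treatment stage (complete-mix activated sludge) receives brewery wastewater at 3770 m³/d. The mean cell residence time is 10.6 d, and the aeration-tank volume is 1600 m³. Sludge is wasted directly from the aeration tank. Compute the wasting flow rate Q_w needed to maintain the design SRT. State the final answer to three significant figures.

Q_w ≈ 151 m³/d

For wasting at MLVSS concentration, Q_w = V/θ_c = 1600/10.6 = 150.9 m³/d.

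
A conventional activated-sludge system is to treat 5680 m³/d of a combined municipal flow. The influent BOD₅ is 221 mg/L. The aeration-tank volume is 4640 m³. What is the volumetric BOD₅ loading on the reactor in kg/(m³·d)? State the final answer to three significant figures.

L_v = Q S₀ / V = 5680 × 221 × 10⁻³ / 4640 = 0.2705 kg/(m³·d).

L_v ≈ 0.271 kg BOD₅/(m³·d)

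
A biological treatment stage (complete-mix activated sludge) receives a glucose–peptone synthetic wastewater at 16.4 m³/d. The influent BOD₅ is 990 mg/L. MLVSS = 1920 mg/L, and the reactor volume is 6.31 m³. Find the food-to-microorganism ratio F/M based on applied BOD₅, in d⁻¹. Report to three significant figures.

Food-to-microorganism ratio F/M = Q S₀ / (V X) = 16.4 × 990 / (6.310 × 1920) = 1.340 d⁻¹.

F/M ≈ 1.34 d⁻¹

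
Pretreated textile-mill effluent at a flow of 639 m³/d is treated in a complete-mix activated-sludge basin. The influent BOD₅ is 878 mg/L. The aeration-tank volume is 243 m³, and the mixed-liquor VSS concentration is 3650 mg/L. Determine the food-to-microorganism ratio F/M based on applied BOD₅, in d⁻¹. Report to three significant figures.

F/M ≈ 0.633 d⁻¹

Food-to-microorganism ratio F/M = Q S₀ / (V X) = 639 × 878 / (243.0 × 3650) = 0.6326 d⁻¹.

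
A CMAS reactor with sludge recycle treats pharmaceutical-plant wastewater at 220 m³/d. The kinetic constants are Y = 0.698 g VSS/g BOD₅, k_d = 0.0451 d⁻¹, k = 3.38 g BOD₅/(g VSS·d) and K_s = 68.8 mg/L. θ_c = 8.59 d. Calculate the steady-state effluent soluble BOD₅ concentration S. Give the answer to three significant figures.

For a completely mixed reactor with recycle the Lawrence–McCarty relation gives S = K_s·(1 + k_d·θ_c) / [θ_c·(Y·k − k_d) − 1] = 68.8 × (1 + 0.0451 × 8.59) / [8.59 × (0.698 × 3.38 − 0.0451) − 1] = 95.45 / 18.88 = 5.056 mg/L.

S ≈ 5.06 mg/L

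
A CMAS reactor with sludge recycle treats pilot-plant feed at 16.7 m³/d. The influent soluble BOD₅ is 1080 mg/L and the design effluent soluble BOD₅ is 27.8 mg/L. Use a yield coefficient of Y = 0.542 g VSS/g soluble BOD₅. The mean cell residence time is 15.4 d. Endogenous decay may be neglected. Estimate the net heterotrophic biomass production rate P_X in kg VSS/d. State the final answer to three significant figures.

No decay correction is needed, so Y_obs = Y = 0.542.
Q·(S₀ − S) = 16.7 × (1080 − 27.8) × 10⁻³ = 17.57 kg/d removed.
Net biomass production P_X = Y_obs × Q·(S₀ − S) = 0.5420 × 17.57 = 9.524 kg VSS/d.

P_X ≈ 9.52 kg VSS/d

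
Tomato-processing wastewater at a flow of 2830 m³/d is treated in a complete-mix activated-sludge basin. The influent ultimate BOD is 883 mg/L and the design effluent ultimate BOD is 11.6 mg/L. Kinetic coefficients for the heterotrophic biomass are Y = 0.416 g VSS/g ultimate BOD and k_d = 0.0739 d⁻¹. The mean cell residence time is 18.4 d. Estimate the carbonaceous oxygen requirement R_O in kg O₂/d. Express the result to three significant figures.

R_O ≈ 1850 kg O₂/d

Y_obs = Y / (1 + k_d θ_c) = 0.416 / (1 + 0.0739 × 18.4) = 0.416 / 2.360 = 0.1763.
Mass of ultimate BOD removed per day: Q(S₀ − S) = 2830 × 871.4 g/m³ = 2466 kg/d.
Net sludge production P_X = 0.1763 × 2466 = 434.7 kg VSS/d.
R_O = Q·(S₀ − S) − 1.42·P_X = 2466 − 1.42 × 434.7 = 1849 kg O₂/d.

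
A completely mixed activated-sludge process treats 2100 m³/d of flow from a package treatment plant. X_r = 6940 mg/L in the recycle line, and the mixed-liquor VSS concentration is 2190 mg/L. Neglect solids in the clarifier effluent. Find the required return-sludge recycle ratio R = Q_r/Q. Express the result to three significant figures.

R ≈ 0.461

R = Q_r/Q = X/(X_r − X) = 2190 / (6940 − 2190) = 0.4611.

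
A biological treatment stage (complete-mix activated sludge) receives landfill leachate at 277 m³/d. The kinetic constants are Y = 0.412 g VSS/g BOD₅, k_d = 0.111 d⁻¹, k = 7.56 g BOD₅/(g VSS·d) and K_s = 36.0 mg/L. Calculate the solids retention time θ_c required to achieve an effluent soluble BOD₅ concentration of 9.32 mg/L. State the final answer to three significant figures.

Specific growth rate at S = 9.32 mg/L: μ = YkS/(K_s+S) = 0.412·7.56·9.32/(36.0+9.32) = 0.6405 d⁻¹.
Then 1/θ_c = μ − k_d = 0.6405 − 0.111 = 0.5295 d⁻¹, giving θ_c = 1.888 d.

θ_c ≈ 1.89 d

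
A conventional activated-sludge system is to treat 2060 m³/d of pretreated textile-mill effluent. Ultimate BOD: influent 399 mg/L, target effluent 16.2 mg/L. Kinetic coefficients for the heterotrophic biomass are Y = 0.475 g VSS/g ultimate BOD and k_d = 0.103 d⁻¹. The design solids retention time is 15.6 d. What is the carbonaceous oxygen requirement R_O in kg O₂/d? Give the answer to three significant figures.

R_O ≈ 585 kg O₂/d

Observed yield with endogenous decay: Y_obs = Y / (1 + k_d·θ_c) = 0.475 / (1 + 0.103 × 15.6) = 0.475 / 2.607 = 0.1822 g VSS/g ultimate BOD.
Mass of ultimate BOD removed per day: Q(S₀ − S) = 2060 × 382.8 g/m³ = 788.6 kg/d.
Biomass synthesised: P_X = Y_obs × 788.6 = 143.7 kg VSS/d.
Carbonaceous O₂ demand = substrate oxidised − cell-mass equivalent = 788.6 − 1.42 × 143.7 = 584.5 kg O₂/d.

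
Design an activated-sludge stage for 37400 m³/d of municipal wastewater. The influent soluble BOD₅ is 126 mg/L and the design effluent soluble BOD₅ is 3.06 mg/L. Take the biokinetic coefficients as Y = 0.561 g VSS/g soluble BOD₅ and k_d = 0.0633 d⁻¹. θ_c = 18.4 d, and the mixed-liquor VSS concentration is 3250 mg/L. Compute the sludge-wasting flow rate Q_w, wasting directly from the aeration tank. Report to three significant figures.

Steady-state biomass mass balance: V·X·(1 + k_d·θ_c) = Y·Q·(S₀ − S)·θ_c, so V = 0.561 × 37400 × (126 − 3.06) × 18.4 / [3250 × (1 + 0.0633 × 18.4)] = 4.75×10^7 / 7035 = 6746 m³.
Wasting from the aeration tank: Q_w = V / θ_c = 6746 / 18.4 = 366.6 m³/d.

Q_w ≈ 367 m³/d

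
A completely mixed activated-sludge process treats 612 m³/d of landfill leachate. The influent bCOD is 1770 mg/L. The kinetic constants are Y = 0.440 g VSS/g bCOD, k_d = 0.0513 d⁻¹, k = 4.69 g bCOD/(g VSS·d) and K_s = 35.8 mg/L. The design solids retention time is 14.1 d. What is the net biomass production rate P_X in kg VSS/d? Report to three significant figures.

For a completely mixed reactor with recycle the Lawrence–McCarty relation gives S = K_s·(1 + k_d·θ_c) / [θ_c·(Y·k − k_d) − 1] = 35.8 × (1 + 0.0513 × 14.1) / [14.1 × (0.440 × 4.69 − 0.0513) − 1] = 61.70 / 27.37 = 2.254 mg/L.
Observed yield with endogenous decay: Y_obs = Y / (1 + k_d·θ_c) = 0.440 / (1 + 0.0513 × 14.1) = 0.440 / 1.723 = 0.2553 g VSS/g bCOD.
Substrate removed = Q·(S₀ − S) = 612 m³/d × (1770 − 2.25) g/m³ = 1.08×10^6 g/d = 1082 kg/d.
P_X = Y_obs · Q(S₀ − S) = 0.2553 × 1082 = 276.2 kg VSS/d.

P_X ≈ 276 kg VSS/d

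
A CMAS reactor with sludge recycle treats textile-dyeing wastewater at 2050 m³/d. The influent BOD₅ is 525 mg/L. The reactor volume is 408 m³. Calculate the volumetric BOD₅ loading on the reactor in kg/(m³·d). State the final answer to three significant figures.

L_v ≈ 2.64 kg BOD₅/(m³·d)

Volumetric loading L_v = Q·S₀ / V = 2050 × 525 g/m³ / 408.0 m³ = 2638 g/(m³·d) = 2.638 kg BOD₅/(m³·d).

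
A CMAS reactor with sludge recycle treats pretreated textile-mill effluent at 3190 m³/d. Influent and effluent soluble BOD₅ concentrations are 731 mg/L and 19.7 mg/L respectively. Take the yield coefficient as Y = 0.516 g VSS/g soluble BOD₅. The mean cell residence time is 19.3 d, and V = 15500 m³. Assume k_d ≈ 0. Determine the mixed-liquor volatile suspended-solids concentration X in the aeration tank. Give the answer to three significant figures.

X ≈ 1460 mg/L

From V·X = Y·Q·(S₀ − S)·θ_c (decay neglected): X = 0.516 × 3190 × (731 − 19.7) × 19.3 / 15500 = 1458 mg/L.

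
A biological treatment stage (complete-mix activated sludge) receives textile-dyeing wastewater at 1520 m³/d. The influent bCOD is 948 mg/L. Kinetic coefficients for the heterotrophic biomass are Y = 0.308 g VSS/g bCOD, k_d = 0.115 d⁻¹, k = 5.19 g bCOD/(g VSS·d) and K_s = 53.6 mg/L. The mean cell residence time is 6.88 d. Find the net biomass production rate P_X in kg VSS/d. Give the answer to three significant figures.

P_X ≈ 245 kg VSS/d

Effluent substrate depends only on kinetics and SRT: S = K_s(1 + k_d θ_c) / [θ_c(Yk − k_d) − 1] = 53.6 × (1 + 0.115 × 6.88) / [6.88 × (0.308 × 5.19 − 0.115) − 1] = 96.01 / 9.207 = 10.43 mg/L.
The observed yield is Y_obs = Y/(1 + k_d·θ_c) = 0.308 / (1 + 0.115 × 6.88) = 0.308 / 1.791 = 0.1720 g VSS per g bCOD removed.
Q·(S₀ − S) = 1520 × (948 − 10.4) × 10⁻³ = 1425 kg/d removed.
Net biomass production P_X = Y_obs × Q·(S₀ − S) = 0.1720 × 1425 = 245.1 kg VSS/d.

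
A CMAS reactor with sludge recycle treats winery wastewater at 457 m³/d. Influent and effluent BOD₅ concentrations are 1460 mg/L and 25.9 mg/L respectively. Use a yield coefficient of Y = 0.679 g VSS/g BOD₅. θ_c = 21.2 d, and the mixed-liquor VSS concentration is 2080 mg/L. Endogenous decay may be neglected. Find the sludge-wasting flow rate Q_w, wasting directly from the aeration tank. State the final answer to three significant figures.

V·X = Y·Q·ΔS·θ_c gives V = 0.679 × 457 × (1460 − 25.9) × 21.2 / 2080 = 4536 m³.
For wasting at MLVSS concentration, Q_w = V/θ_c = 4536/21.2 = 213.9 m³/d.

Q_w ≈ 214 m³/d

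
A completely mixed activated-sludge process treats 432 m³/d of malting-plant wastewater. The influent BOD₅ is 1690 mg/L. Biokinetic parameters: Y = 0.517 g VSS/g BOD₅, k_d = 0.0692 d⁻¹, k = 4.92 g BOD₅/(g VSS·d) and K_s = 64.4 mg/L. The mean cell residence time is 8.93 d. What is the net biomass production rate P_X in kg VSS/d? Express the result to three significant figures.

P_X ≈ 233 kg VSS/d

From the Monod/SRT balance for a CMAS, S = K_s·(1+k_d θ_c)/[θ_c·(Y k − k_d) − 1] = 64.4 × (1 + 0.0692 × 8.93) / [8.93 × (0.517 × 4.92 − 0.0692) − 1] = 104.2 / 21.10 = 4.939 mg/L.
Correct the yield for decay: Y_obs = Y/(1 + k_d θ_c) = 0.517 / (1 + 0.0692 × 8.93) = 0.517 / 1.618 = 0.3195.
Q·(S₀ − S) = 432 × (1690 − 4.94) × 10⁻³ = 727.9 kg/d removed.
Net biomass production P_X = Y_obs × Q·(S₀ − S) = 0.3195 × 727.9 = 232.6 kg VSS/d.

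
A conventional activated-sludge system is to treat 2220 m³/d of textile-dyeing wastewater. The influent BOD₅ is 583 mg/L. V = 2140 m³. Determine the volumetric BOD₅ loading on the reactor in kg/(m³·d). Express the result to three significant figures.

Volumetric loading L_v = Q·S₀ / V = 2220 × 583 g/m³ / 2140 m³ = 604.8 g/(m³·d) = 0.6048 kg BOD₅/(m³·d).

L_v ≈ 0.605 kg BOD₅/(m³·d)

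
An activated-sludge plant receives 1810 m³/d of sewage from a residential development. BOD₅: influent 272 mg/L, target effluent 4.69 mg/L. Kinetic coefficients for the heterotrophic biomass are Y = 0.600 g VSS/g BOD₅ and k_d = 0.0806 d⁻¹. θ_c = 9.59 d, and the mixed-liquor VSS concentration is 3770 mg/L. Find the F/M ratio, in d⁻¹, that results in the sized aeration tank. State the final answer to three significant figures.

F/M ≈ 0.314 d⁻¹

From the SRT design equation V = Y Q (S₀−S) θ_c / [X (1 + k_d θ_c)] = 0.600 × 1810 × (272 − 4.69) × 9.59 / [3770 × (1 + 0.0806 × 9.59)] = 2.78×10^6 / 6684 = 416.5 m³.
F/M = applied load / biomass = Q·S₀/(V·X) = 1810 × 272 / (416.5 × 3770) = 0.3135 d⁻¹.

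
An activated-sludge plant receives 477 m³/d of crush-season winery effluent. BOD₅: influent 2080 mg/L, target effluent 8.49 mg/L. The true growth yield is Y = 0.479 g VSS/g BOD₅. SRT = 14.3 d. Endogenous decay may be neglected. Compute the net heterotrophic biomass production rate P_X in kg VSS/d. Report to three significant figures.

With endogenous decay neglected, the observed yield equals the true yield: Y_obs = Y = 0.479 g VSS/g BOD₅.
Mass of BOD₅ removed per day: Q(S₀ − S) = 477 × 2072 g/m³ = 988.1 kg/d.
P_X = Y_obs · Q(S₀ − S) = 0.4790 × 988.1 = 473.3 kg VSS/d.

P_X ≈ 473 kg VSS/d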